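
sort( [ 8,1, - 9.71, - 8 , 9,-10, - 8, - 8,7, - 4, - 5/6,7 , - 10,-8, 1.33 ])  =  [ - 10, - 10, - 9.71 , - 8, - 8, - 8  , - 8, - 4, - 5/6 , 1,1.33,7, 7, 8,9 ] 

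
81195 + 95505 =176700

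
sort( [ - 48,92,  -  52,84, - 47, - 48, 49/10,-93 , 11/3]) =[-93, - 52, - 48,-48,  -  47, 11/3, 49/10, 84 , 92 ]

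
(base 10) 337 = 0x151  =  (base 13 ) 1cc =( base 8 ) 521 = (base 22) F7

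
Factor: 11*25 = 275=5^2*11^1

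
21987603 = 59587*369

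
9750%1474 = 906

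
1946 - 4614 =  - 2668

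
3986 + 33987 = 37973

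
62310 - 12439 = 49871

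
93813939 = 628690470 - 534876531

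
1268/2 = 634 = 634.00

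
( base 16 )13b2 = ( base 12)2B02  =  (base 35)442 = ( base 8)11662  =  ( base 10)5042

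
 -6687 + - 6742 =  - 13429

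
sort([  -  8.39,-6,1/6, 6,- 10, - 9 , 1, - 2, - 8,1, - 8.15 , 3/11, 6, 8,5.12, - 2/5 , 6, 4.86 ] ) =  [ - 10, - 9, - 8.39, - 8.15, -8, - 6,  -  2, - 2/5, 1/6, 3/11, 1 , 1 , 4.86,5.12,  6, 6,6, 8]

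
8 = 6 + 2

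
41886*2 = 83772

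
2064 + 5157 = 7221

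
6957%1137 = 135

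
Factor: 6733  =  6733^1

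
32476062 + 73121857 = 105597919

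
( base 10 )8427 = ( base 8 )20353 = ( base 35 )6UR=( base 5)232202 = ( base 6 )103003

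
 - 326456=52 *( - 6278) 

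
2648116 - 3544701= - 896585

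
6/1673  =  6/1673  =  0.00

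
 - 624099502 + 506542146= - 117557356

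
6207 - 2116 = 4091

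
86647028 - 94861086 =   -  8214058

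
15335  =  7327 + 8008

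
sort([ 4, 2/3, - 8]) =[ - 8, 2/3, 4 ]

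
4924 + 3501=8425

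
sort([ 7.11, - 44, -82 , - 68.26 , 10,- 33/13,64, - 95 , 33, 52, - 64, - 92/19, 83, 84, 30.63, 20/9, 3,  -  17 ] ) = [-95, - 82, - 68.26, - 64,  -  44,-17, - 92/19, - 33/13,20/9, 3, 7.11,10,30.63,33, 52,64, 83, 84] 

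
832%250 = 82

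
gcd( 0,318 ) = 318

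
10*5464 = 54640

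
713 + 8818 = 9531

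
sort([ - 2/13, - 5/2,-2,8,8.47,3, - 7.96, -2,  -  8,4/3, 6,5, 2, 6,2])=[- 8,-7.96, - 5/2, -2,-2, - 2/13,4/3,2,2,3 , 5, 6,6,8,8.47]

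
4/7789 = 4/7789 = 0.00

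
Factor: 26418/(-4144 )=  - 2^( - 3 )*3^1*17^1 = -  51/8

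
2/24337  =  2/24337  =  0.00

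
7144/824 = 8  +  69/103=8.67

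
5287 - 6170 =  -883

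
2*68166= 136332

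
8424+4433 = 12857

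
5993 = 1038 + 4955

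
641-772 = - 131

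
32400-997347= - 964947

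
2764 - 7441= - 4677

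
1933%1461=472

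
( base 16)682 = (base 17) 5d0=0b11010000010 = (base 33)1HG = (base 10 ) 1666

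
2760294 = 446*6189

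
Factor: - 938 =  -2^1*7^1*67^1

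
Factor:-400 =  - 2^4*5^2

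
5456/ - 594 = -10+22/27 = - 9.19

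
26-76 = -50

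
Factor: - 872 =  - 2^3 * 109^1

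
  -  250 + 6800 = 6550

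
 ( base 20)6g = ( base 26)56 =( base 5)1021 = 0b10001000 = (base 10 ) 136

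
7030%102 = 94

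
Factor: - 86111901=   -  3^2 * 2179^1*4391^1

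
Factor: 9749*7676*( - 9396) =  - 2^4*3^4*19^1*29^1*101^1*9749^1 = -703133912304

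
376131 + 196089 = 572220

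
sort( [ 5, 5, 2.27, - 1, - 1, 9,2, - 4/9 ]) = [ - 1, - 1, - 4/9, 2, 2.27 , 5, 5,  9]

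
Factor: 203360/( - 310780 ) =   -  2^3*31^1*379^(-1) = - 248/379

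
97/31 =3 + 4/31 = 3.13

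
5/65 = 1/13 = 0.08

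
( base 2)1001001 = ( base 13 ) 58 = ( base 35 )23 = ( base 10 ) 73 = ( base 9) 81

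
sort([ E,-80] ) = [  -  80,E ] 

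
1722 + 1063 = 2785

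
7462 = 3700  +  3762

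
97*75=7275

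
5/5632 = 5/5632 = 0.00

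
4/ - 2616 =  - 1+ 653/654 = -0.00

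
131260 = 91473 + 39787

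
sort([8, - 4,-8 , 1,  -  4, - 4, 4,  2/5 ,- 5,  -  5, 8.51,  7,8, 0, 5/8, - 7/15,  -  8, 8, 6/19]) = [ - 8, - 8 , - 5,  -  5, - 4,-4,-4,-7/15, 0, 6/19, 2/5, 5/8,  1, 4, 7, 8 , 8,8,  8.51]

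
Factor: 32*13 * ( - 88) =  - 36608=- 2^8*11^1*13^1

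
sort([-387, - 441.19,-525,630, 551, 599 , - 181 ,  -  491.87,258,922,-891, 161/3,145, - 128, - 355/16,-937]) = [-937, - 891, - 525, -491.87,-441.19, - 387, - 181,  -  128,-355/16,161/3, 145, 258,551,599,630,  922]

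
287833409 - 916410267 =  - 628576858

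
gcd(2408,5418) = 602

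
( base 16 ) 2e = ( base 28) 1i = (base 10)46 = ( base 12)3a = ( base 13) 37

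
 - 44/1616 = -11/404 = - 0.03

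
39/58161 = 13/19387 =0.00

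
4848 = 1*4848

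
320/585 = 64/117 = 0.55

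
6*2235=13410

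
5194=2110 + 3084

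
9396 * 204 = 1916784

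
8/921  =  8/921 = 0.01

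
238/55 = 4 + 18/55 = 4.33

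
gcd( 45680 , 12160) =80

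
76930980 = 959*80220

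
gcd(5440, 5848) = 136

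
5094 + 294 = 5388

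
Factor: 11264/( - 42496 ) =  -22/83 = -2^1*11^1*83^(  -  1)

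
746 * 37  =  27602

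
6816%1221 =711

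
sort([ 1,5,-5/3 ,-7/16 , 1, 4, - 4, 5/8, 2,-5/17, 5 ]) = [ - 4, - 5/3,-7/16,  -  5/17,5/8,  1  ,  1,2 , 4 , 5, 5 ] 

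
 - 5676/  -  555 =1892/185 = 10.23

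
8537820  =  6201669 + 2336151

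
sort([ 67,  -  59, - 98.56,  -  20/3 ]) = [ - 98.56 , - 59, -20/3,67 ]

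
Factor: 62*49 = 2^1*7^2*31^1 = 3038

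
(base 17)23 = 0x25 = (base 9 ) 41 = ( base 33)14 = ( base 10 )37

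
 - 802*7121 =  - 5711042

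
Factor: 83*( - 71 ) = - 71^1*83^1 = - 5893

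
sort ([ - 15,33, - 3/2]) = [ - 15, - 3/2,33]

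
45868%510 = 478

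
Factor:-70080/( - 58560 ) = 73/61 = 61^( - 1)*73^1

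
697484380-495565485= 201918895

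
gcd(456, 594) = 6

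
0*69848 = 0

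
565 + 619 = 1184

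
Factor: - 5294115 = - 3^2*5^1*71^1*1657^1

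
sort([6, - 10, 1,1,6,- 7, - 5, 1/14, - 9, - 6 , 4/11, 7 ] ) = [ - 10, - 9, - 7, - 6, - 5, 1/14, 4/11, 1, 1, 6, 6,7] 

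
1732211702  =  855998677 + 876213025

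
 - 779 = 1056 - 1835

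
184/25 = 7 + 9/25 = 7.36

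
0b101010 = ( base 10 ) 42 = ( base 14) 30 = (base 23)1J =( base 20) 22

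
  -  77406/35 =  - 11058/5 = -  2211.60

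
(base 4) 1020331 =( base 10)4669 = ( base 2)1001000111101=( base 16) 123d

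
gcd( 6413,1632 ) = 1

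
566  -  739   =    -  173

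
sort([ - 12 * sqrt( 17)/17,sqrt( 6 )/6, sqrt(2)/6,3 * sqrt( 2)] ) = [ - 12* sqrt( 17)/17 , sqrt( 2) /6,sqrt( 6) /6,3 *sqrt ( 2)]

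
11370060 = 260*43731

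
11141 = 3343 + 7798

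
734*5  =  3670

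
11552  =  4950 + 6602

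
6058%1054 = 788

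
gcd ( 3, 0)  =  3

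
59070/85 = 694 + 16/17 = 694.94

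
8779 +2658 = 11437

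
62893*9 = 566037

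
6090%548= 62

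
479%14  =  3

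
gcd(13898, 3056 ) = 2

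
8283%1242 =831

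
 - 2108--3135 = 1027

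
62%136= 62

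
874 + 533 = 1407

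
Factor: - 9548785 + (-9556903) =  - 2^3*7^2*17^1 * 47^1 * 61^1 = - 19105688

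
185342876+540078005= 725420881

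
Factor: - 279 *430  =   - 2^1*3^2*5^1*31^1 * 43^1 = - 119970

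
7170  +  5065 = 12235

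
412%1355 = 412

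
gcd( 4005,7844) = 1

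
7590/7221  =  2530/2407 = 1.05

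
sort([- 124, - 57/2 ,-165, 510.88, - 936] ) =[ - 936, - 165,-124 ,-57/2,510.88] 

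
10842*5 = 54210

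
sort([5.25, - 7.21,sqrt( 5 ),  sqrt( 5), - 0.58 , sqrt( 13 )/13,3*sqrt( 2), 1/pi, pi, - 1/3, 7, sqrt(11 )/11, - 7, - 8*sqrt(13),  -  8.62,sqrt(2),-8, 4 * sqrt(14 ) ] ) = [ - 8*sqrt( 13), - 8.62, - 8,-7.21, -7, - 0.58, - 1/3, sqrt( 13 )/13, sqrt( 11 )/11, 1/pi , sqrt( 2 ),sqrt( 5 ), sqrt( 5), pi, 3*sqrt( 2 ) , 5.25, 7,4*sqrt( 14 ) ] 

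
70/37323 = 70/37323 =0.00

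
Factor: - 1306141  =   - 449^1* 2909^1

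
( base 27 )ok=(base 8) 1234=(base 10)668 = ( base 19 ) 1g3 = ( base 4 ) 22130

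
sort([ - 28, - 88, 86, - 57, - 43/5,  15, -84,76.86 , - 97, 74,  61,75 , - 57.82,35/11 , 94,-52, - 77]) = [ - 97, - 88 , - 84 ,-77, - 57.82, - 57,- 52,  -  28, - 43/5,35/11,15,  61,  74 , 75 , 76.86,86, 94] 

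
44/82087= 44/82087 = 0.00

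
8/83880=1/10485 = 0.00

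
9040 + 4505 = 13545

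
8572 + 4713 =13285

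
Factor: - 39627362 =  - 2^1 * 31^1*639151^1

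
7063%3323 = 417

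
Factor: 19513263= 3^1*7^1*11^1*17^1*4969^1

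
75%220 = 75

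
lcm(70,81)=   5670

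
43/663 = 43/663 = 0.06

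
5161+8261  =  13422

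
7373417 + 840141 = 8213558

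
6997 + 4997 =11994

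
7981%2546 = 343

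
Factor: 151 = 151^1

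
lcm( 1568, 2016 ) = 14112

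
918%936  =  918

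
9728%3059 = 551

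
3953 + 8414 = 12367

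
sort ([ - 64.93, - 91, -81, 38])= [-91 ,-81 ,  -  64.93 , 38 ] 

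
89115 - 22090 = 67025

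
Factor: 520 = 2^3*5^1*13^1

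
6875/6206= 1 + 669/6206 = 1.11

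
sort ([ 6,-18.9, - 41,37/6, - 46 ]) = [-46 , - 41, - 18.9,6,37/6 ]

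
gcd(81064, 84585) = 1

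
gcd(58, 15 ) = 1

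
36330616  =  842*43148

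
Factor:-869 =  - 11^1*79^1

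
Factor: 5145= 3^1*5^1*7^3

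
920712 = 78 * 11804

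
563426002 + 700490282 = 1263916284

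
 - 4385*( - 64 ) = 280640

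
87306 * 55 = 4801830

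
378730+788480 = 1167210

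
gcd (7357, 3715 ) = 1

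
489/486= 163/162 = 1.01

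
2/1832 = 1/916 = 0.00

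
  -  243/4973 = - 1 + 4730/4973 = - 0.05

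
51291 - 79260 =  - 27969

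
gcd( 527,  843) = 1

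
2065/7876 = 2065/7876 = 0.26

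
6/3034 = 3/1517=0.00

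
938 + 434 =1372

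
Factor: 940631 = 23^1*40897^1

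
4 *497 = 1988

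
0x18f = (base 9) 483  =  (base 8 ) 617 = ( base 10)399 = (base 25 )fo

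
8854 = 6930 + 1924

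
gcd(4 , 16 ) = 4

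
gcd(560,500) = 20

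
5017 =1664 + 3353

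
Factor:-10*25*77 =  - 2^1*5^3*7^1*11^1 = -19250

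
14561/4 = 14561/4 = 3640.25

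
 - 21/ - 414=7/138 = 0.05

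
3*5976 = 17928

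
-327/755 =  - 1+428/755 = - 0.43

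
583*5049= 2943567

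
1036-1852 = - 816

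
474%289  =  185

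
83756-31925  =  51831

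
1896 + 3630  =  5526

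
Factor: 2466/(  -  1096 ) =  - 9/4 = -2^( - 2 )*3^2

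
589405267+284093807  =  873499074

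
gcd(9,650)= 1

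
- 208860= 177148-386008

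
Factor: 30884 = 2^2*7^1*1103^1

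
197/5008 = 197/5008 = 0.04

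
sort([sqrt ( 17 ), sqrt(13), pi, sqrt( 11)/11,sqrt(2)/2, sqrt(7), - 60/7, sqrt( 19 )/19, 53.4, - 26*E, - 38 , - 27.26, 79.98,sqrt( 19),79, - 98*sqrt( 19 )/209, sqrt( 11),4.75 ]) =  [-26*E,-38, - 27.26, - 60/7, - 98*sqrt( 19)/209,sqrt( 19) /19,sqrt( 11)/11, sqrt( 2 ) /2, sqrt( 7 ), pi, sqrt(11 ),sqrt( 13), sqrt( 17 ), sqrt( 19),  4.75,53.4,79, 79.98 ] 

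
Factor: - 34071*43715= - 3^1*5^1*7^1*41^1 * 277^1*1249^1  =  - 1489413765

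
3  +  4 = 7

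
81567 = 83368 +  - 1801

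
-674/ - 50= 337/25 = 13.48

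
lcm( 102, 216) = 3672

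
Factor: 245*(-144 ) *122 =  - 2^5*3^2*5^1*7^2*61^1 = - 4304160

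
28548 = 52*549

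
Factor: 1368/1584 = 19/22 = 2^ (  -  1 )*11^(  -  1 )*19^1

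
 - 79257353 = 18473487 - 97730840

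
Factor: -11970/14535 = - 14/17 = - 2^1*7^1  *17^( - 1 ) 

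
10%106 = 10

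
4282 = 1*4282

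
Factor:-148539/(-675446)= 2^ ( - 1 )*3^1*67^1*457^( - 1) =201/914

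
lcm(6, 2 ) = 6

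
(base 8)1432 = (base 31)pj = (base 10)794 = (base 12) 562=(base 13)491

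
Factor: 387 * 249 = 3^3  *43^1*83^1=96363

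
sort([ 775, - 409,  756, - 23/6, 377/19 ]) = [ - 409, - 23/6,377/19,756, 775 ]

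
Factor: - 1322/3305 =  - 2^1*5^ ( - 1 ) =- 2/5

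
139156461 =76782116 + 62374345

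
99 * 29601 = 2930499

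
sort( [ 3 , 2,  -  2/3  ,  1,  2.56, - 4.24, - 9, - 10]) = [ - 10,  -  9, - 4.24, -2/3,1, 2, 2.56,  3 ]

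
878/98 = 439/49=8.96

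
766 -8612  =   - 7846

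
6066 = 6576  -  510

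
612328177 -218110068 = 394218109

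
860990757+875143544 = 1736134301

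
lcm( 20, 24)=120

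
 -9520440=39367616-48888056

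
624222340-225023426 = 399198914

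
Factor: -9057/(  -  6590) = 2^( -1)*3^1*5^( -1 )*659^(-1)*3019^1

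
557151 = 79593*7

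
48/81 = 16/27 = 0.59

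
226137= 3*75379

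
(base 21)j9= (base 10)408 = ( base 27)f3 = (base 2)110011000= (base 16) 198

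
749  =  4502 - 3753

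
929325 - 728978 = 200347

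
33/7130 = 33/7130 = 0.00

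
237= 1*237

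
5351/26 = 5351/26 = 205.81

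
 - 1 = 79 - 80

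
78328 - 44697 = 33631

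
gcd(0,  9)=9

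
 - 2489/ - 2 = 1244 + 1/2 =1244.50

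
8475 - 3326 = 5149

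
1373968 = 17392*79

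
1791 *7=12537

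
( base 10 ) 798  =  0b1100011110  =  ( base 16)31E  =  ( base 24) 196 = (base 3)1002120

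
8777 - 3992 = 4785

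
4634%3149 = 1485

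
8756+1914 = 10670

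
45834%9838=6482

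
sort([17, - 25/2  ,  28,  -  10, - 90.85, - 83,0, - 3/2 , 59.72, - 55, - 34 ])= [ - 90.85, - 83, - 55,-34, - 25/2,-10, - 3/2,0, 17,28,59.72]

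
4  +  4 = 8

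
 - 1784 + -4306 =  - 6090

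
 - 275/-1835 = 55/367 = 0.15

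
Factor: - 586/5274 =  -3^(  -  2) =- 1/9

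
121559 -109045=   12514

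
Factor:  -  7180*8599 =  - 2^2*5^1*359^1*8599^1 = - 61740820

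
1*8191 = 8191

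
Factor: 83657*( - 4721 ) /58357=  - 394944697/58357  =  -  7^1*13^ ( - 1) * 17^1*19^1 *37^1*67^( - 2 )*4721^1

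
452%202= 48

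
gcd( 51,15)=3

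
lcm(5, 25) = 25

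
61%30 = 1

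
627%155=7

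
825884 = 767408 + 58476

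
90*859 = 77310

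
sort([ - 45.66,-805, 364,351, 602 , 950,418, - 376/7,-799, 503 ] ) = [ - 805,-799,-376/7, - 45.66 , 351, 364, 418,503,602, 950 ] 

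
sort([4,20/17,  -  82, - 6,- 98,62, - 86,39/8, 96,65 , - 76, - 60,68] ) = [ - 98, - 86, - 82, - 76, - 60, - 6,20/17 , 4,39/8,62, 65, 68,  96 ] 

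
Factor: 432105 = 3^1*5^1*28807^1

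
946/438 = 473/219 = 2.16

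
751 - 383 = 368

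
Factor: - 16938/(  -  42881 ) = 2^1*3^2*137^(-1 )*313^( -1)*941^1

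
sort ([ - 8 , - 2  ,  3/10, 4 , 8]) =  [ - 8,-2,  3/10 , 4, 8]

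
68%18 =14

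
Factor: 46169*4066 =2^1 *19^1*107^1*137^1*337^1 = 187723154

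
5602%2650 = 302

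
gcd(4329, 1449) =9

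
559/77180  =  559/77180 = 0.01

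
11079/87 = 127+10/29=127.34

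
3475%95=55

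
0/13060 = 0 = 0.00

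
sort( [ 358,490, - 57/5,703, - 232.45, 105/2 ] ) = [- 232.45,  -  57/5,  105/2,358,  490,703]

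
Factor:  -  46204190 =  - 2^1  *5^1* 4620419^1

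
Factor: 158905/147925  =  5^( - 1 )*97^(-1)*521^1=521/485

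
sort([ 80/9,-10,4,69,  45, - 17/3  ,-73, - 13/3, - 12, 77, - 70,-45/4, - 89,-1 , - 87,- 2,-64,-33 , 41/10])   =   [-89, -87,-73,-70, - 64, - 33, - 12, - 45/4,-10 , - 17/3, - 13/3,-2,-1, 4, 41/10,80/9,45,69,77]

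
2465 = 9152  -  6687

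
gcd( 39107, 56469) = 1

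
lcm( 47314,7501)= 615082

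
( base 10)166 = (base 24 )6M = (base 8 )246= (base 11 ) 141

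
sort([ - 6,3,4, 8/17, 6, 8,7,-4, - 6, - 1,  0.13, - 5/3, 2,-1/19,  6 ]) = [ - 6,- 6, - 4, - 5/3, - 1,  -  1/19,0.13,8/17, 2, 3,4, 6, 6,7,8 ]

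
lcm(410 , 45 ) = 3690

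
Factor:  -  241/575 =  - 5^(-2 )*23^( - 1)*241^1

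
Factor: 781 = 11^1*71^1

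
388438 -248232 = 140206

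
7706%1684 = 970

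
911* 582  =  530202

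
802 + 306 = 1108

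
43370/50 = 867 + 2/5 =867.40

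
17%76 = 17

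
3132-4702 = -1570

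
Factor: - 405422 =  - 2^1*19^1*47^1*227^1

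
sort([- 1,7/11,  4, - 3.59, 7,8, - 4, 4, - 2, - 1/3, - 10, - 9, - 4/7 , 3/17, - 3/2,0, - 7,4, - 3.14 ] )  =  [ - 10,-9, - 7, - 4 , - 3.59,-3.14 , - 2, - 3/2, - 1,-4/7, - 1/3, 0,  3/17,7/11, 4,4, 4, 7,8]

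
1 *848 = 848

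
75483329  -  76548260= - 1064931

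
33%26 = 7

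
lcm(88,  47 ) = 4136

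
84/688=21/172 = 0.12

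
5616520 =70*80236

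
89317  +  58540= 147857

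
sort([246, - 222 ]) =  [-222, 246]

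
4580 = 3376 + 1204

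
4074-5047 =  - 973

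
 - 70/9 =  - 70/9 =- 7.78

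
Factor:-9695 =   -  5^1 * 7^1 * 277^1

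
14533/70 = 207 + 43/70= 207.61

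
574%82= 0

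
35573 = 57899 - 22326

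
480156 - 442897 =37259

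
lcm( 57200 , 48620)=972400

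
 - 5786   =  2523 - 8309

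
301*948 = 285348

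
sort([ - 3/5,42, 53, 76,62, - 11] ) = [ - 11, - 3/5, 42,  53, 62,76 ]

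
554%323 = 231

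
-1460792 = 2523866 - 3984658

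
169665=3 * 56555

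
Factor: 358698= 2^1*3^1 * 191^1*313^1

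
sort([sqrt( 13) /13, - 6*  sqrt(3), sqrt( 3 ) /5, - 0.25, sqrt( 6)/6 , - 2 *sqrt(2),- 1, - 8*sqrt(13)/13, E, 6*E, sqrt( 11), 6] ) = [ - 6 * sqrt (3 ), - 2*sqrt( 2), - 8*sqrt( 13 ) /13, - 1, - 0.25,sqrt(13) /13,sqrt( 3 ) /5, sqrt ( 6) /6,  E,sqrt( 11 ), 6 , 6*E]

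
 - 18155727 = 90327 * ( - 201) 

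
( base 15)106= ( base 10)231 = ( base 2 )11100111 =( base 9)276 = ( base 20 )bb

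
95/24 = 3 + 23/24 = 3.96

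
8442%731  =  401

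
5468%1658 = 494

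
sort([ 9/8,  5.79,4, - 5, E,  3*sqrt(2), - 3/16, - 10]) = [  -  10 , -5,-3/16,  9/8, E , 4,3*sqrt(2 ), 5.79 ]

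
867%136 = 51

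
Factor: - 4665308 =  -  2^2*41^1*28447^1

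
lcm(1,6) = 6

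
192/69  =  64/23 = 2.78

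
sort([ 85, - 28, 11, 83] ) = [ - 28 , 11, 83, 85] 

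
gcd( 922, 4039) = 1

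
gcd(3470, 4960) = 10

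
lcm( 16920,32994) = 659880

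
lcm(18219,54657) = 54657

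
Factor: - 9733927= - 7^1*53^1*26237^1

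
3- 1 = 2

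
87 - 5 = 82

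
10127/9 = 1125 + 2/9 = 1125.22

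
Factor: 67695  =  3^1  *5^1*4513^1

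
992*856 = 849152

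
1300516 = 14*92894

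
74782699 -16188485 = 58594214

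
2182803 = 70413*31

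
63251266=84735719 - 21484453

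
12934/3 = 4311 + 1/3 = 4311.33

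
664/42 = 15 + 17/21 = 15.81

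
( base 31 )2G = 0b1001110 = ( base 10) 78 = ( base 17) 4A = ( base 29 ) 2k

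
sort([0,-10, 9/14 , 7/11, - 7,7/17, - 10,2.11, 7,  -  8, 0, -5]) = [-10,-10, - 8, - 7 , - 5, 0, 0,  7/17,7/11,9/14, 2.11,  7]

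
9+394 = 403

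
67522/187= 67522/187 = 361.08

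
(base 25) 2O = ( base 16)4a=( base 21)3b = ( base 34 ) 26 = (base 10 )74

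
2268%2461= 2268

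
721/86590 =103/12370 = 0.01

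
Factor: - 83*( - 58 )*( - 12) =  - 2^3*3^1*29^1*83^1 = - 57768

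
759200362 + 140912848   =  900113210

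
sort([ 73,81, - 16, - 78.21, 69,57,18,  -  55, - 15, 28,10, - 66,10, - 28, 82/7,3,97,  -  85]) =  [ - 85, - 78.21, - 66, - 55, - 28, - 16, - 15, 3,10, 10 , 82/7, 18,28 , 57,69, 73,  81, 97]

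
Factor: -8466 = - 2^1*3^1 *17^1 * 83^1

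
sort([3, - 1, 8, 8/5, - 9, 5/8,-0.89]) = [-9, - 1, - 0.89, 5/8 , 8/5, 3 , 8 ]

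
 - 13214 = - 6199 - 7015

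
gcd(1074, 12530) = 358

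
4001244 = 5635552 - 1634308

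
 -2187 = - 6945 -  - 4758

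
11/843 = 11/843   =  0.01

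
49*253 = 12397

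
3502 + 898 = 4400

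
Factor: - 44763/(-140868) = 347/1092 = 2^( - 2)*3^( - 1)*7^( - 1 )*13^(- 1)*347^1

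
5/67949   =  5/67949 = 0.00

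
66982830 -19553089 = 47429741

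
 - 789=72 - 861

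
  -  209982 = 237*( - 886)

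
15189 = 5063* 3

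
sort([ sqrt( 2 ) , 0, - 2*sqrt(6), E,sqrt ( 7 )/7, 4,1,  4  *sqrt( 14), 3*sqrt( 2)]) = [ - 2*sqrt( 6), 0 , sqrt( 7) /7,1, sqrt( 2 ), E,4, 3* sqrt( 2 ),4*sqrt( 14 ) ] 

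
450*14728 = 6627600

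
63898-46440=17458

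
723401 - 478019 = 245382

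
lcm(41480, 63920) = 3899120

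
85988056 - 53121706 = 32866350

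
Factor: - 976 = -2^4*61^1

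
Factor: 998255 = 5^1*53^1* 3767^1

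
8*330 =2640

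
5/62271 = 5/62271 =0.00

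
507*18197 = 9225879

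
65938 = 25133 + 40805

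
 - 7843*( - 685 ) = 5372455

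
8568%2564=876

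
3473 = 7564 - 4091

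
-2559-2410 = - 4969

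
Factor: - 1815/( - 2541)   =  5^1 * 7^( - 1) = 5/7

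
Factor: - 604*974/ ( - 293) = 2^3*151^1*293^(-1)*487^1 = 588296/293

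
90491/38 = 90491/38 = 2381.34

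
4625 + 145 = 4770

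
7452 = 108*69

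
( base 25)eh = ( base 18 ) 127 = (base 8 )557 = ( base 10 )367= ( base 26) E3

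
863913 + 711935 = 1575848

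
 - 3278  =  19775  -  23053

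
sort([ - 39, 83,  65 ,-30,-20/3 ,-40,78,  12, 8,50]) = [ - 40,  -  39, - 30, - 20/3, 8, 12  ,  50, 65,78,83 ] 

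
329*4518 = 1486422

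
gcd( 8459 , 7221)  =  1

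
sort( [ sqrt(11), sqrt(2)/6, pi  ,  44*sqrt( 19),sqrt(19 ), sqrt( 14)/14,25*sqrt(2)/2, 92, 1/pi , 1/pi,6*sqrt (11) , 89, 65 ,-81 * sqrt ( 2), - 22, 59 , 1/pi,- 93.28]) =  [ -81*sqrt(2), - 93.28,-22, sqrt ( 2)/6, sqrt( 14)/14, 1/pi,  1/pi,1/pi,pi , sqrt( 11), sqrt( 19)  ,  25*sqrt(2)/2,6*sqrt( 11),  59, 65,89,92,44*sqrt( 19)]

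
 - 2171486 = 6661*(-326)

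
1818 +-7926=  - 6108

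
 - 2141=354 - 2495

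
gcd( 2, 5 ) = 1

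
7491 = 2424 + 5067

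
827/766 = 827/766 = 1.08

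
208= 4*52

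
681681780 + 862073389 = 1543755169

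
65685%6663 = 5718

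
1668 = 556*3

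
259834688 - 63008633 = 196826055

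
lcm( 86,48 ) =2064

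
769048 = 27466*28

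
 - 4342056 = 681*( - 6376)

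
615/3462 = 205/1154 = 0.18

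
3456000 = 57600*60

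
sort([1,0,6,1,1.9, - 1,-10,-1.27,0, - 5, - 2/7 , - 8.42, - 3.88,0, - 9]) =[ - 10, - 9,-8.42, - 5, - 3.88,  -  1.27, - 1, - 2/7,  0,0,0,1,1, 1.9,6 ]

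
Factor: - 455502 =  - 2^1*3^1*89^1*853^1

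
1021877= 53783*19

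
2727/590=4 + 367/590 = 4.62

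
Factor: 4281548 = 2^2 * 41^1 * 26107^1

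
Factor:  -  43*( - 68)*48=2^6*3^1* 17^1*43^1= 140352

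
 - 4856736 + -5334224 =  - 10190960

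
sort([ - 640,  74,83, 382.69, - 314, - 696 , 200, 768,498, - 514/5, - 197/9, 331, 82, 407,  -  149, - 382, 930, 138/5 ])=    [ - 696,-640, -382, - 314, - 149,-514/5, - 197/9,138/5, 74, 82, 83,  200, 331,  382.69,407,498, 768, 930 ]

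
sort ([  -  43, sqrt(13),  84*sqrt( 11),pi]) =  [ - 43,pi,sqrt( 13),84*sqrt( 11 )]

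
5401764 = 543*9948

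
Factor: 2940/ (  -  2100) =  - 5^(-1)*7^1 = - 7/5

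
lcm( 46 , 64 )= 1472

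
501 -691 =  - 190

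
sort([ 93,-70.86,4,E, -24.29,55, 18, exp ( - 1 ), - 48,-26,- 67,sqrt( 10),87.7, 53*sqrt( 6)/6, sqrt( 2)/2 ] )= [ - 70.86 ,- 67, - 48, - 26, - 24.29,exp (- 1), sqrt( 2)/2,E, sqrt(10 ), 4,  18,  53*sqrt( 6 ) /6,55, 87.7,93]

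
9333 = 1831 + 7502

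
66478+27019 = 93497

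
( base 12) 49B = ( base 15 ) 315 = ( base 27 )pk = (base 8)1267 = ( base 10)695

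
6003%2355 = 1293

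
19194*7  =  134358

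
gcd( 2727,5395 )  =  1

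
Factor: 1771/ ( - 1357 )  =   - 7^1*11^1*59^(- 1 ) = - 77/59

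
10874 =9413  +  1461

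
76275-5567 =70708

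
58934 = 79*746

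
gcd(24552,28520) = 248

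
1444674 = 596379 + 848295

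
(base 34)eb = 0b111100111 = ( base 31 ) FM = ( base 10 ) 487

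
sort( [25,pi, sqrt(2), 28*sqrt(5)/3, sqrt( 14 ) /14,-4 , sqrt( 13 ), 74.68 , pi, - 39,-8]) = [ - 39,-8, - 4, sqrt(14 ) /14,sqrt ( 2 ), pi , pi,sqrt( 13), 28*sqrt(5) /3 , 25,  74.68]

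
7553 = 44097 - 36544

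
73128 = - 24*( - 3047)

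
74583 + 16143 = 90726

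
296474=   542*547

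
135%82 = 53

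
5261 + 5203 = 10464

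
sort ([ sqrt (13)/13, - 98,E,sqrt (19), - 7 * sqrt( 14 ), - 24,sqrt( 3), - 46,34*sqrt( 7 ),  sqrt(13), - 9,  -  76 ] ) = [  -  98,  -  76, -46, - 7 * sqrt (14 ), - 24,  -  9,sqrt(13) /13,sqrt (3), E,sqrt(13),  sqrt(19),34 * sqrt (7) ] 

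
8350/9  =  8350/9 = 927.78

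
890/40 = 89/4 =22.25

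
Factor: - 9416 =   -  2^3*11^1*107^1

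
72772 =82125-9353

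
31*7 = 217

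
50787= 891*57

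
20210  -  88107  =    -  67897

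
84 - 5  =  79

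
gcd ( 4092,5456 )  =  1364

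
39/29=39/29 = 1.34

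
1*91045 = 91045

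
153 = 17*9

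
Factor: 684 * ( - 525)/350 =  - 1026 = - 2^1*3^3*19^1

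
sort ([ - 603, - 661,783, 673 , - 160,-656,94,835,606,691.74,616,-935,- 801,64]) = [ - 935, - 801, - 661,- 656 , - 603,-160,64,94,606 , 616 , 673 , 691.74,783,835 ] 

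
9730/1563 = 9730/1563 = 6.23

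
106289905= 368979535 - 262689630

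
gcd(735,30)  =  15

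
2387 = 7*341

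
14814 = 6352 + 8462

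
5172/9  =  574 + 2/3 = 574.67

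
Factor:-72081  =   - 3^2*8009^1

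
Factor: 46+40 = 86 = 2^1* 43^1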